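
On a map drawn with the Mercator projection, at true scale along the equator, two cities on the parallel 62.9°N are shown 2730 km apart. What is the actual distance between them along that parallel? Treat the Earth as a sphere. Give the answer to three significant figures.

1240 km

For Mercator, h = k = sec φ (a conformal cylindrical projection has a single point scale, 1/cos φ).
Along the parallel at 62.9°, map distances are exaggerated by k = sec 62.9° = 2.195.
True distance = 2730 / 2.195 = 2730 × cos 62.9° ≈ 1240 km.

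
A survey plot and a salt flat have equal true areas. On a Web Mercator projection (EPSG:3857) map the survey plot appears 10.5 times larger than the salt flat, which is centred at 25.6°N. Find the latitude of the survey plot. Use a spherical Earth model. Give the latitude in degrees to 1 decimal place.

Mercator areal scale is sec²φ, so apparent-area ratio = sec²φ₁ / sec²φ₂ = cos²φ₂ / cos²φ₁.
cos²φ₂ / cos²φ₁ = 10.5  ⇒  cos φ₁ = cos 25.6° / √10.5 = 0.9018/3.240 = 0.2783.
φ₁ = arccos(0.2783) ≈ 73.8°.

73.8°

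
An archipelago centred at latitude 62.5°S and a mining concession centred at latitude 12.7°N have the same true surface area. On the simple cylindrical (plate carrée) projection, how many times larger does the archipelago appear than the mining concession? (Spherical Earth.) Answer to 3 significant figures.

In the plate carrée (x = Rλ, y = Rφ), meridians are true-scale (h = 1) and parallels are stretched by k = sec φ.
Areal scale at 62.5°: h·k = 1.000 × 2.166 = 2.166.
Areal scale at 12.7°: h·k = 1.000 × 1.025 = 1.025.
Ratio = 2.166/1.025 ≈ 2.11.

2.11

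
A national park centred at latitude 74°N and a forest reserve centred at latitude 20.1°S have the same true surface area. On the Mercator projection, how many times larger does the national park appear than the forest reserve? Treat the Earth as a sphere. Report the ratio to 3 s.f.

11.6

Mercator areal scale is sec²φ.
At 74°: sec²(74°) = 1/0.2756² = 13.16.
At 20.1°: sec²(20.1°) = 1/0.9391² = 1.134.
Ratio = 13.16/1.134 = cos²(20.1°)/cos²(74°) ≈ 11.6.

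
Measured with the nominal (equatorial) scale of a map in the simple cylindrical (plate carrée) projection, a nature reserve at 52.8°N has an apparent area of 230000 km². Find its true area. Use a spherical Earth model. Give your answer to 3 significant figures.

For the equirectangular projection with φ₀ = 0 (plate carrée), h = 1 along meridians and k = sec φ along parallels.
Areal scale = h·k = 1 × sec φ; at 52.8°, h = 1.000, k = 1.654, so h·k = 1.654.
True area = apparent / (areal scale) = 230000 / 1.654 ≈ 139000 km².

139000 km²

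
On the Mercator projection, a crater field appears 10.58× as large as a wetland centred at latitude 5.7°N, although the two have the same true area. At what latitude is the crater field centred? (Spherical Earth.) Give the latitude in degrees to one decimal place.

72.2°

Mercator areal scale is sec²φ, so apparent-area ratio = sec²φ₁ / sec²φ₂ = cos²φ₂ / cos²φ₁.
cos²φ₂ / cos²φ₁ = 10.58  ⇒  cos φ₁ = cos 5.7° / √10.58 = 0.9951/3.253 = 0.3059.
φ₁ = arccos(0.3059) ≈ 72.2°.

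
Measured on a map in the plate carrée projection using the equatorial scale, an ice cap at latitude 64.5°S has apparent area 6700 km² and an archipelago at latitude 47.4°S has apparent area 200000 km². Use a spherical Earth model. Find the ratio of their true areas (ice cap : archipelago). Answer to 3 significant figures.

0.0213

Plate carrée has h = 1 and k = sec φ, giving areal scale sec φ; true area = (apparent area) · cos φ.
True area of ice cap: 6700 × cos(64.5°) = 6700 × 0.4305 = 2884 km².
True area of archipelago: 200000 × cos(47.4°) = 200000 × 0.6769 = 135400 km².
Ratio = 2884 / 135400 ≈ 0.0213.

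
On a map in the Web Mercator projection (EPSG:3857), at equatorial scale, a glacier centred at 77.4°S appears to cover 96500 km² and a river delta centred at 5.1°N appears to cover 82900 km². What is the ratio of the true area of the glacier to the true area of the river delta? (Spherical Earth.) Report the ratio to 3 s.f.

0.0558

On Mercator the areal scale is sec²φ, so true area = apparent × cos²φ.
True area of glacier: 96500 × cos²(77.4°) = 96500 × 0.04759 = 4592 km².
True area of river delta: 82900 × cos²(5.1°) = 82900 × 0.9921 = 82240 km².
Ratio = 4592 / 82240 ≈ 0.0558.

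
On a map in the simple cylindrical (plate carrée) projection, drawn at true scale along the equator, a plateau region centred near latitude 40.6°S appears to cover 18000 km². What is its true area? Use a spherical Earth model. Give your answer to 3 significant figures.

For the equirectangular projection with φ₀ = 0 (plate carrée), h = 1 along meridians and k = sec φ along parallels.
Areal scale = h·k = 1 × sec φ; at 40.6°, h = 1.000, k = 1.317, so h·k = 1.317.
True area = apparent / (areal scale) = 18000 / 1.317 ≈ 13700 km².

13700 km²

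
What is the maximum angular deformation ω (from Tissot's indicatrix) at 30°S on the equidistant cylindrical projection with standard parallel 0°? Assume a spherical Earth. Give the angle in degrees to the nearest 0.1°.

8.2°

Plate carrée maps x = Rλ, y = Rφ. The meridian scale is h = 1 and the parallel scale is k = 1/cos φ = sec φ.
At 30°: h = 1.000, k = 1.155; principal scales a = 1.155, b = 1.000.
sin(ω/2) = (a − b)/(a + b) = 0.1547/2.155 = 0.07180, so ω = 2 arcsin(0.07180) ≈ 8.2°.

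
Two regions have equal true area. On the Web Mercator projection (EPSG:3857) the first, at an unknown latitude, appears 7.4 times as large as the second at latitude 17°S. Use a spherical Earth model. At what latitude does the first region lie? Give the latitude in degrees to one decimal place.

69.4°

For equal true areas on Mercator, apparent areas scale as sec²φ, so the ratio is cos²φ₂ / cos²φ₁.
cos²φ₂ / cos²φ₁ = 7.4  ⇒  cos φ₁ = cos 17° / √7.4 = 0.9563/2.720 = 0.3515.
φ₁ = arccos(0.3515) ≈ 69.4°.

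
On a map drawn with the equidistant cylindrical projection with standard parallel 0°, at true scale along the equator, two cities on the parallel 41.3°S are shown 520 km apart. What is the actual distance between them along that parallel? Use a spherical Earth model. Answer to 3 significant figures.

For the equirectangular projection with φ₀ = 0 (plate carrée), h = 1 along meridians and k = sec φ along parallels.
Along the parallel at 41.3°, map distances are exaggerated by k = sec 41.3° = 1.331.
True distance = 520 / 1.331 = 520 × cos 41.3° ≈ 391 km.

391 km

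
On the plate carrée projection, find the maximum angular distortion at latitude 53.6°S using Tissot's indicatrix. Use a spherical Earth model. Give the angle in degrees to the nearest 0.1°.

29.6°

For the equirectangular projection with φ₀ = 0 (plate carrée), h = 1 along meridians and k = sec φ along parallels.
At 53.6°: h = 1.000, k = 1.685; principal scales a = 1.685, b = 1.000.
sin(ω/2) = (a − b)/(a + b) = 0.6852/2.685 = 0.2552, so ω = 2 arcsin(0.2552) ≈ 29.6°.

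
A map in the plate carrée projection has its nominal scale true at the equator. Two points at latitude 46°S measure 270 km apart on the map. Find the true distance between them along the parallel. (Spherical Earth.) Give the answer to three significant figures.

For the equirectangular projection with φ₀ = 0 (plate carrée), h = 1 along meridians and k = sec φ along parallels.
Along the parallel at 46°, map distances are exaggerated by k = sec 46° = 1.440.
True distance = 270 / 1.440 = 270 × cos 46° ≈ 188 km.

188 km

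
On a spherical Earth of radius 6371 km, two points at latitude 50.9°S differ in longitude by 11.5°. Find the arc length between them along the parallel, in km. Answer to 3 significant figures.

Arc length along a parallel = R cos φ · Δλ (with Δλ in radians).
= 6371 × cos 50.9° × (11.5° × π/180) = 6371 × 0.6307 × 0.2007 ≈ 806 km.

806 km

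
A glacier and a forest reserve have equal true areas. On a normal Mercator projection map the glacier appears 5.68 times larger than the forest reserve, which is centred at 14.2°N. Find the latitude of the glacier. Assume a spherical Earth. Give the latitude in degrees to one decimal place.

Mercator areal scale is sec²φ, so apparent-area ratio = sec²φ₁ / sec²φ₂ = cos²φ₂ / cos²φ₁.
cos²φ₂ / cos²φ₁ = 5.68  ⇒  cos φ₁ = cos 14.2° / √5.68 = 0.9694/2.383 = 0.4068.
φ₁ = arccos(0.4068) ≈ 66.0°.

66.0°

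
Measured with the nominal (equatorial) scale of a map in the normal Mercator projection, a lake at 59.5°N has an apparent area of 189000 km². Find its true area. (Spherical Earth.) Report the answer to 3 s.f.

The Mercator projection is conformal; its linear scale factor is the same in every direction and equals sec φ = 1/cos φ.
Areal scale = k² = sec²φ = 1/cos²(59.5°) = 1/0.5075² = 3.882.
True area = apparent / (areal scale) = 189000 / 3.882 ≈ 48700 km².

48700 km²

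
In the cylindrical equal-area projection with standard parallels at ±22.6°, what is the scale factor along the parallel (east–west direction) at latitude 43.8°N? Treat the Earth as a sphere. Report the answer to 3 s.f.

A cylindrical equal-area projection with standard parallel φ₀ has meridian scale h = cos φ / cos φ₀ and parallel scale k = cos φ₀ / cos φ (so areas are preserved, h·k = 1).
k = cos 22.6° / cos 43.8° = 0.9232/0.7218 = 1.279.

1.28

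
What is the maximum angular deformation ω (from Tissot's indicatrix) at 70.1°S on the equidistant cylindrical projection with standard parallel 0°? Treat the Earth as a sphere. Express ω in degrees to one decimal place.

59.0°

In the plate carrée (x = Rλ, y = Rφ), meridians are true-scale (h = 1) and parallels are stretched by k = sec φ.
At 70.1°: h = 1.000, k = 2.938; principal scales a = 2.938, b = 1.000.
sin(ω/2) = (a − b)/(a + b) = 1.938/3.938 = 0.4921, so ω = 2 arcsin(0.4921) ≈ 59.0°.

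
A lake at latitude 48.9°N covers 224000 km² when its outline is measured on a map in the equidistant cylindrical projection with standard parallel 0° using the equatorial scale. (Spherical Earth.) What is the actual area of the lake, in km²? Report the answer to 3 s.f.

147000 km²

Plate carrée maps x = Rλ, y = Rφ. The meridian scale is h = 1 and the parallel scale is k = 1/cos φ = sec φ.
Areal scale = h·k = 1 × sec φ; at 48.9°, h = 1.000, k = 1.521, so h·k = 1.521.
True area = apparent / (areal scale) = 224000 / 1.521 ≈ 147000 km².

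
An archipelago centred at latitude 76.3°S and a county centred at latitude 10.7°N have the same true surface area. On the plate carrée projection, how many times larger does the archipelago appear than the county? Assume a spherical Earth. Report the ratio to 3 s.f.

4.15

In the plate carrée (x = Rλ, y = Rφ), meridians are true-scale (h = 1) and parallels are stretched by k = sec φ.
Areal scale at 76.3°: h·k = 1.000 × 4.222 = 4.222.
Areal scale at 10.7°: h·k = 1.000 × 1.018 = 1.018.
Ratio = 4.222/1.018 ≈ 4.15.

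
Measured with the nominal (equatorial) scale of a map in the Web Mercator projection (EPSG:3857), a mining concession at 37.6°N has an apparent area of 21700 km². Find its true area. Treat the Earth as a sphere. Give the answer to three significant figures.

Mercator is conformal, so the point scale is isotropic: h = k = sec φ = 1/cos φ.
Areal scale = k² = sec²φ = 1/cos²(37.6°) = 1/0.7923² = 1.593.
True area = apparent / (areal scale) = 21700 / 1.593 ≈ 13600 km².

13600 km²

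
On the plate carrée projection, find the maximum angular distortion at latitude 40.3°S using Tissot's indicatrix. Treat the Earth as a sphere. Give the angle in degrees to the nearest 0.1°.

15.5°

Plate carrée maps x = Rλ, y = Rφ. The meridian scale is h = 1 and the parallel scale is k = 1/cos φ = sec φ.
At 40.3°: h = 1.000, k = 1.311; principal scales a = 1.311, b = 1.000.
sin(ω/2) = (a − b)/(a + b) = 0.3112/2.311 = 0.1346, so ω = 2 arcsin(0.1346) ≈ 15.5°.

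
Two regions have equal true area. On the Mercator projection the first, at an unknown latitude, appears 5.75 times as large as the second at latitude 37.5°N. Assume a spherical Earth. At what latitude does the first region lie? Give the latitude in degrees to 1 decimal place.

On Mercator, (apparent₁)/(apparent₂) = sec²φ₁ / sec²φ₂ when true areas are equal.
cos²φ₂ / cos²φ₁ = 5.75  ⇒  cos φ₁ = cos 37.5° / √5.75 = 0.7934/2.398 = 0.3309.
φ₁ = arccos(0.3309) ≈ 70.7°.

70.7°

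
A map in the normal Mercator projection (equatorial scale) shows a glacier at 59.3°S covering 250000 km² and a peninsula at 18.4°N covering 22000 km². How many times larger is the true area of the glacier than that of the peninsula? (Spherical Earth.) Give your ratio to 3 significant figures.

3.29

On Mercator the areal scale is sec²φ, so true area = apparent × cos²φ.
True area of glacier: 250000 × cos²(59.3°) = 250000 × 0.2607 = 65160 km².
True area of peninsula: 22000 × cos²(18.4°) = 22000 × 0.9004 = 19810 km².
Ratio = 65160 / 19810 ≈ 3.29.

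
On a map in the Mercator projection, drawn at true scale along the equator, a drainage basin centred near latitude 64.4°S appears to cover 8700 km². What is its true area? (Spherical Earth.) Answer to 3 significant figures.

1620 km²

Mercator is conformal, so the point scale is isotropic: h = k = sec φ = 1/cos φ.
Areal scale = k² = sec²φ = 1/cos²(64.4°) = 1/0.4321² = 5.356.
True area = apparent / (areal scale) = 8700 / 5.356 ≈ 1620 km².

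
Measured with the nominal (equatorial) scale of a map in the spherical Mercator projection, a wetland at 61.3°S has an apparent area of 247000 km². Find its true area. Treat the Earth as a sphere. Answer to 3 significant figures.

57000 km²

Mercator is conformal, so the point scale is isotropic: h = k = sec φ = 1/cos φ.
Areal scale = k² = sec²φ = 1/cos²(61.3°) = 1/0.4802² = 4.336.
True area = apparent / (areal scale) = 247000 / 4.336 ≈ 57000 km².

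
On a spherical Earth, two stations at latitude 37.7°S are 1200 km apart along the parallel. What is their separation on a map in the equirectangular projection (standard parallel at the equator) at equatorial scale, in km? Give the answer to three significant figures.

1520 km

In the plate carrée (x = Rλ, y = Rφ), meridians are true-scale (h = 1) and parallels are stretched by k = sec φ.
Along the parallel, k = sec 37.7° = 1/0.7912 = 1.264.
Map distance = 1200 × 1.264 ≈ 1520 km.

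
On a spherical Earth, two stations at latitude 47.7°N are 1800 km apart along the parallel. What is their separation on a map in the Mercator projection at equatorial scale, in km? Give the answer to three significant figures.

2670 km

For Mercator, h = k = sec φ (a conformal cylindrical projection has a single point scale, 1/cos φ).
Along the parallel, k = sec 47.7° = 1/0.6730 = 1.486.
Map distance = 1800 × 1.486 ≈ 2670 km.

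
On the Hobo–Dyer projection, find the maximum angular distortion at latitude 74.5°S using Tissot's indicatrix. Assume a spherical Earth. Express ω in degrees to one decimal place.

The Hobo–Dyer projection is cylindrical equal-area with φ₀ = 37.5°. For cylindrical equal-area with standard parallel φ₀, h = cos φ / cos φ₀ and k = cos φ₀ / cos φ, so h·k = 1.
At 74.5°: h = 0.3368, k = 2.969; principal scales a = 2.969, b = 0.3368.
sin(ω/2) = (a − b)/(a + b) = 2.632/3.306 = 0.7962, so ω = 2 arcsin(0.7962) ≈ 105.5°.

105.5°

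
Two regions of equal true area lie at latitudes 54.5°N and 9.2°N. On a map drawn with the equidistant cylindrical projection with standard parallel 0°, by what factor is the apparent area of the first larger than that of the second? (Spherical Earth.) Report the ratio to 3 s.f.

Plate carrée maps x = Rλ, y = Rφ. The meridian scale is h = 1 and the parallel scale is k = 1/cos φ = sec φ.
Areal scale at 54.5°: h·k = 1.000 × 1.722 = 1.722.
Areal scale at 9.2°: h·k = 1.000 × 1.013 = 1.013.
Ratio = 1.722/1.013 ≈ 1.70.

1.70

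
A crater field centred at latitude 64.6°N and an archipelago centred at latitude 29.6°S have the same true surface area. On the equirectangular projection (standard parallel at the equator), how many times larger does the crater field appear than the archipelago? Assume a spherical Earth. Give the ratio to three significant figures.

For the equirectangular projection with φ₀ = 0 (plate carrée), h = 1 along meridians and k = sec φ along parallels.
Areal scale at 64.6°: h·k = 1.000 × 2.331 = 2.331.
Areal scale at 29.6°: h·k = 1.000 × 1.150 = 1.150.
Ratio = 2.331/1.150 ≈ 2.03.

2.03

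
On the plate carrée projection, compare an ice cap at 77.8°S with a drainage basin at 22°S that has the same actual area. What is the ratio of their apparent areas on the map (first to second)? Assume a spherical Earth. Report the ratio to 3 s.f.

Plate carrée maps x = Rλ, y = Rφ. The meridian scale is h = 1 and the parallel scale is k = 1/cos φ = sec φ.
Areal scale at 77.8°: h·k = 1.000 × 4.732 = 4.732.
Areal scale at 22°: h·k = 1.000 × 1.079 = 1.079.
Ratio = 4.732/1.079 ≈ 4.39.

4.39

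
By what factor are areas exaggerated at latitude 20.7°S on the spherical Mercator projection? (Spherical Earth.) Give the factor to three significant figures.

Mercator is conformal, so the point scale is isotropic: h = k = sec φ = 1/cos φ.
Areal scale = k² = sec²φ = 1/cos²(20.7°) = 1/0.9354² = 1.143.

1.14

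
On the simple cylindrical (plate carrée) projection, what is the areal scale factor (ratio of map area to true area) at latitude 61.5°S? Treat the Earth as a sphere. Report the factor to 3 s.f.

2.10

For the equirectangular projection with φ₀ = 0 (plate carrée), h = 1 along meridians and k = sec φ along parallels.
Areal scale = h·k = 1 × sec φ; at 61.5°, h = 1.000, k = 2.096, so h·k = 2.096.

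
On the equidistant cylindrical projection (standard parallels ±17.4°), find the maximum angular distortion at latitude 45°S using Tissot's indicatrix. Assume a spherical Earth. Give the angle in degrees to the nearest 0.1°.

With standard parallel φ₀ = 17.4°, the equirectangular projection gives x = Rλ cos φ₀, y = Rφ, so h = 1 and k = cos 17.4° / cos φ.
At 45°: h = 1.000, k = 1.349; principal scales a = 1.349, b = 1.000.
sin(ω/2) = (a − b)/(a + b) = 0.3495/2.349 = 0.1488, so ω = 2 arcsin(0.1488) ≈ 17.1°.

17.1°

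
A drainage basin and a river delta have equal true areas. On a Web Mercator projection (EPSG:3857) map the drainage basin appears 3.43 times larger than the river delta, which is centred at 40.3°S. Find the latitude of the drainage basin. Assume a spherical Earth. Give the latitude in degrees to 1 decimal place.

On Mercator, (apparent₁)/(apparent₂) = sec²φ₁ / sec²φ₂ when true areas are equal.
cos²φ₂ / cos²φ₁ = 3.43  ⇒  cos φ₁ = cos 40.3° / √3.43 = 0.7627/1.852 = 0.4118.
φ₁ = arccos(0.4118) ≈ 65.7°.

65.7°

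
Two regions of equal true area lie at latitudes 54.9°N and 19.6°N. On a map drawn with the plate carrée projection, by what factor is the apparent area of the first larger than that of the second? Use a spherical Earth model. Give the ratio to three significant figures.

1.64

Plate carrée maps x = Rλ, y = Rφ. The meridian scale is h = 1 and the parallel scale is k = 1/cos φ = sec φ.
Areal scale at 54.9°: h·k = 1.000 × 1.739 = 1.739.
Areal scale at 19.6°: h·k = 1.000 × 1.062 = 1.062.
Ratio = 1.739/1.062 ≈ 1.64.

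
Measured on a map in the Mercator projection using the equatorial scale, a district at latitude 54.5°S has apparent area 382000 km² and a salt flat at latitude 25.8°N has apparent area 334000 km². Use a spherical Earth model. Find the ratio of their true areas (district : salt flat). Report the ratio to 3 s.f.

0.476

Since Mercator area scale is 1/cos²φ, the true area equals the apparent area multiplied by cos²φ.
True area of district: 382000 × cos²(54.5°) = 382000 × 0.3372 = 128800 km².
True area of salt flat: 334000 × cos²(25.8°) = 334000 × 0.8106 = 270700 km².
Ratio = 128800 / 270700 ≈ 0.476.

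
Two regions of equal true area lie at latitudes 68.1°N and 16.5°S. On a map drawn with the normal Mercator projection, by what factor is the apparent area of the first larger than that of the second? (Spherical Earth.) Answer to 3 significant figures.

Mercator areal scale is sec²φ.
At 68.1°: sec²(68.1°) = 1/0.3730² = 7.188.
At 16.5°: sec²(16.5°) = 1/0.9588² = 1.088.
Ratio = 7.188/1.088 = cos²(16.5°)/cos²(68.1°) ≈ 6.61.

6.61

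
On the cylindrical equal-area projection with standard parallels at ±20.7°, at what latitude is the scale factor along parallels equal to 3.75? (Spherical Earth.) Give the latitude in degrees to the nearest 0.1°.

75.6°

Cylindrical equal-area (φ₀ = 20.7°): h = cos φ / cos 20.7° along meridians, k = cos 20.7° / cos φ along parallels; h·k = 1.
k = cos φ₀ / cos φ = 3.75  ⇒  cos φ = cos 20.7° / 3.75 = 0.2495.
φ = arccos(0.2495) ≈ 75.6°.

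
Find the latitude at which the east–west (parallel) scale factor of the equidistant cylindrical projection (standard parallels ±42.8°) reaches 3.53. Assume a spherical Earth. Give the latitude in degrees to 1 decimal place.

In the equirectangular projection with standard parallel φ₀ = 42.8° (x = Rλ cos φ₀, y = Rφ), meridians are true-scale (h = 1) and the parallel scale is k = cos φ₀ / cos φ.
k = cos φ₀ / cos φ = 3.53  ⇒  cos φ = cos 42.8° / 3.53 = 0.2079.
φ = arccos(0.2079) ≈ 78.0°.

78.0°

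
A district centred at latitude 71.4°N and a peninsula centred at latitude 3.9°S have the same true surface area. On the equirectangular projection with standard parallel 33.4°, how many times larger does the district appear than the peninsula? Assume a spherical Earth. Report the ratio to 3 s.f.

3.13

With standard parallel φ₀ = 33.4°, the equirectangular projection gives x = Rλ cos φ₀, y = Rφ, so h = 1 and k = cos 33.4° / cos φ.
Areal scale at 71.4°: h·k = 1.000 × 2.617 = 2.617.
Areal scale at 3.9°: h·k = 1.000 × 0.8368 = 0.8368.
Ratio = 2.617/0.8368 ≈ 3.13.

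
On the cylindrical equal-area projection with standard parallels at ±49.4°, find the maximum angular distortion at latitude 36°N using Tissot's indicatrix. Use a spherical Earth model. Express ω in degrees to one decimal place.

24.7°

Cylindrical equal-area (φ₀ = 49.4°): h = cos φ / cos 49.4° along meridians, k = cos 49.4° / cos φ along parallels; h·k = 1.
At 36°: h = 1.243, k = 0.8044; principal scales a = 1.243, b = 0.8044.
sin(ω/2) = (a − b)/(a + b) = 0.4388/2.048 = 0.2143, so ω = 2 arcsin(0.2143) ≈ 24.7°.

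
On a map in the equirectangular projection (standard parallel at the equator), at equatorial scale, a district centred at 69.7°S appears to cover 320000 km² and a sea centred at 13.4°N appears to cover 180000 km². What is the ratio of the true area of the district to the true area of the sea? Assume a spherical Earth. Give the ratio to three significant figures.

Plate carrée has h = 1 and k = sec φ, giving areal scale sec φ; true area = (apparent area) · cos φ.
True area of district: 320000 × cos(69.7°) = 320000 × 0.3469 = 111000 km².
True area of sea: 180000 × cos(13.4°) = 180000 × 0.9728 = 175100 km².
Ratio = 111000 / 175100 ≈ 0.634.

0.634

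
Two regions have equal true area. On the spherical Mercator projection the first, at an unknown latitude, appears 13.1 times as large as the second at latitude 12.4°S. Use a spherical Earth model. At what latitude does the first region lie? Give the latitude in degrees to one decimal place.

74.3°

Mercator areal scale is sec²φ, so apparent-area ratio = sec²φ₁ / sec²φ₂ = cos²φ₂ / cos²φ₁.
cos²φ₂ / cos²φ₁ = 13.1  ⇒  cos φ₁ = cos 12.4° / √13.1 = 0.9767/3.619 = 0.2698.
φ₁ = arccos(0.2698) ≈ 74.3°.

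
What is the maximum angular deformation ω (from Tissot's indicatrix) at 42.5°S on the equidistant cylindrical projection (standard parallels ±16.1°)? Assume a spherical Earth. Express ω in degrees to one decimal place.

In the equirectangular projection with standard parallel φ₀ = 16.1° (x = Rλ cos φ₀, y = Rφ), meridians are true-scale (h = 1) and the parallel scale is k = cos φ₀ / cos φ.
At 42.5°: h = 1.000, k = 1.303; principal scales a = 1.303, b = 1.000.
sin(ω/2) = (a − b)/(a + b) = 0.3031/2.303 = 0.1316, so ω = 2 arcsin(0.1316) ≈ 15.1°.

15.1°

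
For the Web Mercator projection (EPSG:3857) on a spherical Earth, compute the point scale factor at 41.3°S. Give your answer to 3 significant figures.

For Mercator, h = k = sec φ (a conformal cylindrical projection has a single point scale, 1/cos φ).
k = 1/cos 41.3° = 1/0.7513 = 1.331.

1.33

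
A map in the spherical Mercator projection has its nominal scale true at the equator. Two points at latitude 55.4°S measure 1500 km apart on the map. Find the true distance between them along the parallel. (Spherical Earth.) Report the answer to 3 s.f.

852 km

For Mercator, h = k = sec φ (a conformal cylindrical projection has a single point scale, 1/cos φ).
Along the parallel at 55.4°, map distances are exaggerated by k = sec 55.4° = 1.761.
True distance = 1500 / 1.761 = 1500 × cos 55.4° ≈ 852 km.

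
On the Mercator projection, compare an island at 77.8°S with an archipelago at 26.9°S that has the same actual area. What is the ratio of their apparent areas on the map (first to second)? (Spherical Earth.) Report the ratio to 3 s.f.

Mercator areal scale is sec²φ.
At 77.8°: sec²(77.8°) = 1/0.2113² = 22.39.
At 26.9°: sec²(26.9°) = 1/0.8918² = 1.257.
Ratio = 22.39/1.257 = cos²(26.9°)/cos²(77.8°) ≈ 17.8.

17.8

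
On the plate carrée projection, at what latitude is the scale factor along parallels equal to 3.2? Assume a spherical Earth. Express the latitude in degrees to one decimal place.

71.8°

Plate carrée: h = 1, k = sec φ along parallels.
sec φ = 3.2  ⇒  cos φ = 0.3125  ⇒  φ ≈ 71.8°.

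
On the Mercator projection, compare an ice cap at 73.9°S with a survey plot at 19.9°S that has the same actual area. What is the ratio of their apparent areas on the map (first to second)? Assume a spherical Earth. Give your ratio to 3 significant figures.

11.5

Mercator areal scale is sec²φ.
At 73.9°: sec²(73.9°) = 1/0.2773² = 13.00.
At 19.9°: sec²(19.9°) = 1/0.9403² = 1.131.
Ratio = 13.00/1.131 = cos²(19.9°)/cos²(73.9°) ≈ 11.5.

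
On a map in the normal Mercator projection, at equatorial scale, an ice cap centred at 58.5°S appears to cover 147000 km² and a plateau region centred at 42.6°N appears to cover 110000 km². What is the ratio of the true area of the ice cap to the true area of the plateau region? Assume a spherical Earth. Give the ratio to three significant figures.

Mercator's areal exaggeration is sec²φ; hence true area = (apparent area) · cos²φ.
True area of ice cap: 147000 × cos²(58.5°) = 147000 × 0.2730 = 40130 km².
True area of plateau region: 110000 × cos²(42.6°) = 110000 × 0.5418 = 59600 km².
Ratio = 40130 / 59600 ≈ 0.673.

0.673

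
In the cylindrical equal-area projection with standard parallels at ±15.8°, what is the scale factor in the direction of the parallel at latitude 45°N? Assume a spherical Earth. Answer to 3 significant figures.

1.36

For cylindrical equal-area with standard parallel φ₀, h = cos φ / cos φ₀ and k = cos φ₀ / cos φ, so h·k = 1.
k = cos 15.8° / cos 45° = 0.9622/0.7071 = 1.361.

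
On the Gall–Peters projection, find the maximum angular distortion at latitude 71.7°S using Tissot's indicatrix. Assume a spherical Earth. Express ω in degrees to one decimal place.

84.2°

Gall–Peters is a cylindrical equal-area projection with standard parallels at ±45°. For cylindrical equal-area with standard parallel φ₀, h = cos φ / cos φ₀ and k = cos φ₀ / cos φ, so h·k = 1.
At 71.7°: h = 0.4441, k = 2.252; principal scales a = 2.252, b = 0.4441.
sin(ω/2) = (a − b)/(a + b) = 1.808/2.696 = 0.6706, so ω = 2 arcsin(0.6706) ≈ 84.2°.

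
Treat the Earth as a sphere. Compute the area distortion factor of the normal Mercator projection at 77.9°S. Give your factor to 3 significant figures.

22.8

The Mercator projection is conformal; its linear scale factor is the same in every direction and equals sec φ = 1/cos φ.
Areal scale = k² = sec²φ = 1/cos²(77.9°) = 1/0.2096² = 22.76.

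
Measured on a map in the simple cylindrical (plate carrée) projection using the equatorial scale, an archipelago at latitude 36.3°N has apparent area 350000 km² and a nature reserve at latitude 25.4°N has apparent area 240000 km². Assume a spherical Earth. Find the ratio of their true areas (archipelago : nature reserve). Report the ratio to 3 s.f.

1.30

On the plate carrée, areal scale = h·k = 1 × sec φ, so true area = apparent × cos φ.
True area of archipelago: 350000 × cos(36.3°) = 350000 × 0.8059 = 282100 km².
True area of nature reserve: 240000 × cos(25.4°) = 240000 × 0.9033 = 216800 km².
Ratio = 282100 / 216800 ≈ 1.30.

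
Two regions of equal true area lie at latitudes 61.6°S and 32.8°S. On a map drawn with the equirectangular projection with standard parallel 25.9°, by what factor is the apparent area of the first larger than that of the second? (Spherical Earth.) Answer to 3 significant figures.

1.77

In the equirectangular projection with standard parallel φ₀ = 25.9° (x = Rλ cos φ₀, y = Rφ), meridians are true-scale (h = 1) and the parallel scale is k = cos φ₀ / cos φ.
Areal scale at 61.6°: h·k = 1.000 × 1.891 = 1.891.
Areal scale at 32.8°: h·k = 1.000 × 1.070 = 1.070.
Ratio = 1.891/1.070 ≈ 1.77.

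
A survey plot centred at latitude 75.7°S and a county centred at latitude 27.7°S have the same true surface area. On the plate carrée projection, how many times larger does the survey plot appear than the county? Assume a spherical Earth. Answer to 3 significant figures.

Plate carrée maps x = Rλ, y = Rφ. The meridian scale is h = 1 and the parallel scale is k = 1/cos φ = sec φ.
Areal scale at 75.7°: h·k = 1.000 × 4.049 = 4.049.
Areal scale at 27.7°: h·k = 1.000 × 1.129 = 1.129.
Ratio = 4.049/1.129 ≈ 3.58.

3.58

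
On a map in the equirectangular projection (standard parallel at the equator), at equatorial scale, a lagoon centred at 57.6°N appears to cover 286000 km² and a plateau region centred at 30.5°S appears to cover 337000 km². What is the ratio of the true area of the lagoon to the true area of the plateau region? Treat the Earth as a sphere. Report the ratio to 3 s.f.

Plate carrée has h = 1 and k = sec φ, giving areal scale sec φ; true area = (apparent area) · cos φ.
True area of lagoon: 286000 × cos(57.6°) = 286000 × 0.5358 = 153200 km².
True area of plateau region: 337000 × cos(30.5°) = 337000 × 0.8616 = 290400 km².
Ratio = 153200 / 290400 ≈ 0.528.

0.528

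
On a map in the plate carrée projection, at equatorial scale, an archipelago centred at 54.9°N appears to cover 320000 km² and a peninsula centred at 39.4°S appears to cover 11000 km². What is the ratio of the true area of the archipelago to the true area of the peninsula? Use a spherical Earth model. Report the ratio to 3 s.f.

21.6

On the plate carrée, areal scale = h·k = 1 × sec φ, so true area = apparent × cos φ.
True area of archipelago: 320000 × cos(54.9°) = 320000 × 0.5750 = 184000 km².
True area of peninsula: 11000 × cos(39.4°) = 11000 × 0.7727 = 8500 km².
Ratio = 184000 / 8500 ≈ 21.6.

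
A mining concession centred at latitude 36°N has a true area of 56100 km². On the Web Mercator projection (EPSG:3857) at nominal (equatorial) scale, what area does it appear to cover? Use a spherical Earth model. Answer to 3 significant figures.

For Mercator, h = k = sec φ (a conformal cylindrical projection has a single point scale, 1/cos φ).
Areal scale = k² = sec²φ = 1/cos²(36°) = 1/0.8090² = 1.528.
Apparent area = 56100 × 1.528 ≈ 85700 km².

85700 km²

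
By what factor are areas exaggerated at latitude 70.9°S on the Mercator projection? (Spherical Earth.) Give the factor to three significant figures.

For Mercator, h = k = sec φ (a conformal cylindrical projection has a single point scale, 1/cos φ).
Areal scale = k² = sec²φ = 1/cos²(70.9°) = 1/0.3272² = 9.340.

9.34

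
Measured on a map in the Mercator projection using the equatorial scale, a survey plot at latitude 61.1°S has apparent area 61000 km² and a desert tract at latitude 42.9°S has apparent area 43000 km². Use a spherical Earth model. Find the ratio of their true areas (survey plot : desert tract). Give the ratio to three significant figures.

Mercator's areal exaggeration is sec²φ; hence true area = (apparent area) · cos²φ.
True area of survey plot: 61000 × cos²(61.1°) = 61000 × 0.2336 = 14250 km².
True area of desert tract: 43000 × cos²(42.9°) = 43000 × 0.5366 = 23070 km².
Ratio = 14250 / 23070 ≈ 0.617.

0.617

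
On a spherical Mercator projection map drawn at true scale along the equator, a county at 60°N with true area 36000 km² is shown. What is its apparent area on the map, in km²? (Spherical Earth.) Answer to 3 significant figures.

144000 km²

For Mercator, h = k = sec φ (a conformal cylindrical projection has a single point scale, 1/cos φ).
Areal scale = k² = sec²φ = 1/cos²(60°) = 1/0.5000² = 4.000.
Apparent area = 36000 × 4.000 ≈ 144000 km².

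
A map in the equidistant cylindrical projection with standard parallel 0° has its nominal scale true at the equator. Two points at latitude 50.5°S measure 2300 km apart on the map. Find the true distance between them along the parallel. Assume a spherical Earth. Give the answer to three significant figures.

In the plate carrée (x = Rλ, y = Rφ), meridians are true-scale (h = 1) and parallels are stretched by k = sec φ.
Along the parallel at 50.5°, map distances are exaggerated by k = sec 50.5° = 1.572.
True distance = 2300 / 1.572 = 2300 × cos 50.5° ≈ 1460 km.

1460 km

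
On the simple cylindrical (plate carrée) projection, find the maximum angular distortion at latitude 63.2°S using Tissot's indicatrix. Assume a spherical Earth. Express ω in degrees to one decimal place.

For the equirectangular projection with φ₀ = 0 (plate carrée), h = 1 along meridians and k = sec φ along parallels.
At 63.2°: h = 1.000, k = 2.218; principal scales a = 2.218, b = 1.000.
sin(ω/2) = (a − b)/(a + b) = 1.218/3.218 = 0.3785, so ω = 2 arcsin(0.3785) ≈ 44.5°.

44.5°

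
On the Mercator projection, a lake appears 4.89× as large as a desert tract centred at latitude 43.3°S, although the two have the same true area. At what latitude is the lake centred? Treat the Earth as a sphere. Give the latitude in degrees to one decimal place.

On Mercator, (apparent₁)/(apparent₂) = sec²φ₁ / sec²φ₂ when true areas are equal.
cos²φ₂ / cos²φ₁ = 4.89  ⇒  cos φ₁ = cos 43.3° / √4.89 = 0.7278/2.211 = 0.3291.
φ₁ = arccos(0.3291) ≈ 70.8°.

70.8°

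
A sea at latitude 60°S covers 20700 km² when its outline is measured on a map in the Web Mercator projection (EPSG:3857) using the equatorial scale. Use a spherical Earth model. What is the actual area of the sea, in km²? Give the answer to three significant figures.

5180 km²

The Mercator projection is conformal; its linear scale factor is the same in every direction and equals sec φ = 1/cos φ.
Areal scale = k² = sec²φ = 1/cos²(60°) = 1/0.5000² = 4.000.
True area = apparent / (areal scale) = 20700 / 4.000 ≈ 5180 km².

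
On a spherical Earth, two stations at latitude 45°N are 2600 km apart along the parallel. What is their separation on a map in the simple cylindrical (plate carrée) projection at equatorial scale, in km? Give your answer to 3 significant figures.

3680 km

In the plate carrée (x = Rλ, y = Rφ), meridians are true-scale (h = 1) and parallels are stretched by k = sec φ.
Along the parallel, k = sec 45° = 1/0.7071 = 1.414.
Map distance = 2600 × 1.414 ≈ 3680 km.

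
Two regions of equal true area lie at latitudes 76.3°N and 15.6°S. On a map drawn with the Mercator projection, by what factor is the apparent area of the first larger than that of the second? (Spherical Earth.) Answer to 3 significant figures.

16.5

Mercator is conformal with k = sec φ, so areal scale = k² = sec²φ.
At 76.3°: sec²(76.3°) = 1/0.2368² = 17.83.
At 15.6°: sec²(15.6°) = 1/0.9632² = 1.078.
Ratio = 17.83/1.078 = cos²(15.6°)/cos²(76.3°) ≈ 16.5.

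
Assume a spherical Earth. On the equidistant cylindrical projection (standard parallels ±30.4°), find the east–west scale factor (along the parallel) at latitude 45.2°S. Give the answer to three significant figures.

In the equirectangular projection with standard parallel φ₀ = 30.4° (x = Rλ cos φ₀, y = Rφ), meridians are true-scale (h = 1) and the parallel scale is k = cos φ₀ / cos φ.
k = cos 30.4° / cos 45.2° = 0.8625/0.7046 = 1.224.

1.22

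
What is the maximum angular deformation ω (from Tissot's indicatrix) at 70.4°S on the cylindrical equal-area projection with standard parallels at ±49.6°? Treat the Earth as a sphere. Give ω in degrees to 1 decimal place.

Cylindrical equal-area (φ₀ = 49.6°): h = cos φ / cos 49.6° along meridians, k = cos 49.6° / cos φ along parallels; h·k = 1.
At 70.4°: h = 0.5176, k = 1.932; principal scales a = 1.932, b = 0.5176.
sin(ω/2) = (a − b)/(a + b) = 1.415/2.450 = 0.5774, so ω = 2 arcsin(0.5774) ≈ 70.5°.

70.5°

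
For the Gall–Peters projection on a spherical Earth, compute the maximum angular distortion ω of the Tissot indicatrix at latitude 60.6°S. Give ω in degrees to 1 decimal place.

The Gall–Peters projection is cylindrical equal-area with φ₀ = 45°. Cylindrical equal-area (φ₀ = 45°): h = cos φ / cos 45° along meridians, k = cos 45° / cos φ along parallels; h·k = 1.
At 60.6°: h = 0.6942, k = 1.440; principal scales a = 1.440, b = 0.6942.
sin(ω/2) = (a − b)/(a + b) = 0.7462/2.135 = 0.3496, so ω = 2 arcsin(0.3496) ≈ 40.9°.

40.9°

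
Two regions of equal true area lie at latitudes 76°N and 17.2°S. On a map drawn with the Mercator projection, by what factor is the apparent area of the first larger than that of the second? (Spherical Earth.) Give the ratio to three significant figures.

15.6

Mercator areal scale is sec²φ.
At 76°: sec²(76°) = 1/0.2419² = 17.09.
At 17.2°: sec²(17.2°) = 1/0.9553² = 1.096.
Ratio = 17.09/1.096 = cos²(17.2°)/cos²(76°) ≈ 15.6.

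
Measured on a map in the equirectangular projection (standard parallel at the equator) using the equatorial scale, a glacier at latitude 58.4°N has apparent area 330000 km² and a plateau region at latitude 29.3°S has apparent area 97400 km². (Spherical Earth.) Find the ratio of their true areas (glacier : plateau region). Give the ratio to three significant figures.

On the plate carrée, areal scale = h·k = 1 × sec φ, so true area = apparent × cos φ.
True area of glacier: 330000 × cos(58.4°) = 330000 × 0.5240 = 172900 km².
True area of plateau region: 97400 × cos(29.3°) = 97400 × 0.8721 = 84940 km².
Ratio = 172900 / 84940 ≈ 2.04.

2.04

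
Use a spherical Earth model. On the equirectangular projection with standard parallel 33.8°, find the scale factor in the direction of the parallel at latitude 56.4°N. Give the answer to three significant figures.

1.50

The equidistant cylindrical projection with φ₀ = 33.8° has h = 1 (meridians true) and k = cos φ₀ / cos φ along parallels.
k = cos 33.8° / cos 56.4° = 0.8310/0.5534 = 1.502.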